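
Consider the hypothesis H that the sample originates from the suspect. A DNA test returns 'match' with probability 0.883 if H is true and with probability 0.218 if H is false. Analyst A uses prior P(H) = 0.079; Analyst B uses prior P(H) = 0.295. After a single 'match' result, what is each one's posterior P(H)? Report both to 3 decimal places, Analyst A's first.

Analyst A: 0.258; Analyst B: 0.629

P('+'|H) = 0.883, P('+'|¬H) = 0.218.
Analyst A: numerator 0.883·0.079 = 0.069757; evidence = 0.069757+0.218·0.921 = 0.27054; posterior = 0.258.
Analyst B: numerator 0.883·0.295 = 0.26048; evidence = 0.26048+0.218·0.705 = 0.41417; posterior = 0.629.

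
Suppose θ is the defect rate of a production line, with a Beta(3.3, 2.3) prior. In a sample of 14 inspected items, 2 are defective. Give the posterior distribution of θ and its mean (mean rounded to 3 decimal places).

Posterior: Beta(5.3, 14.3); mean ≈ 0.270

Observing 2 successes and 12 failures updates Beta(3.3, 2.3) by adding the success and failure counts to the two shape parameters: α = 3.3+2 = 5.3, β = 2.3+12 = 14.3.
Posterior mean = α/(α+β) = 5.3/19.6 = 0.270.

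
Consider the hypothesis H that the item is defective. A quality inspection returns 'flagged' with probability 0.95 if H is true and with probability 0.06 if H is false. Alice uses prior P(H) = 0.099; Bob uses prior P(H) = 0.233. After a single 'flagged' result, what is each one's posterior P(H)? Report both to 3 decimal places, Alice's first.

Alice: 0.635; Bob: 0.828

The likelihood ratio for a 'flagged' result is 0.95/0.06 = 15.833.
Alice: prior odds 0.099/0.901 = 0.10988; posterior odds 1.7397; posterior probability 0.635.
Bob: prior odds 0.233/0.767 = 0.30378; posterior odds 4.8099; posterior probability 0.828.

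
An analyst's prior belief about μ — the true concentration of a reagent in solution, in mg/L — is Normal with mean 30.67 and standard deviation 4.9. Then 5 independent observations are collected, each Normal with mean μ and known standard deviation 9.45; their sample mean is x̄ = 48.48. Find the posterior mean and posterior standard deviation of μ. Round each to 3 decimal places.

With known σ, the Normal prior is conjugate. Weight on the data is w = (n/σ²)/(n/σ² + 1/τ₀²) = 0.0559895/(0.0559895+0.0416493) = 0.57343.
Posterior mean = w·x̄ + (1−w)·μ₀ = 0.57343·48.48 + 0.42657·30.67 = 40.883. Posterior variance = 1/(0.0559895+0.0416493) = 10.2418, so SD = 3.200.

Posterior mean ≈ 40.883; posterior SD ≈ 3.200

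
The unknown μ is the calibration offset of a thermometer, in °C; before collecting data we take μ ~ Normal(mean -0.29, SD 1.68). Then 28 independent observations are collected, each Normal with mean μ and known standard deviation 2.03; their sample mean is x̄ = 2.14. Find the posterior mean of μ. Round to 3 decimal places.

Posterior mean ≈ 2.020

Prior precision 1/τ₀² = 1/1.68² = 0.354308; data precision n/σ² = 28/2.03² = 6.79463.
Posterior precision = 0.354308 + 6.79463 = 7.14894.
Posterior mean = (0.354308·-0.29 + 6.79463·2.14) / 7.14894 = 2.020.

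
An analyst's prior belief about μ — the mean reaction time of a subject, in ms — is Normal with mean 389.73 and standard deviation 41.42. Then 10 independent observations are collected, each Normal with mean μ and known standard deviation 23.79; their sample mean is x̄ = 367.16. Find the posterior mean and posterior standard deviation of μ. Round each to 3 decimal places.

With known σ, the Normal prior is conjugate. Weight on the data is w = (n/σ²)/(n/σ² + 1/τ₀²) = 0.0176690/(0.0176690+0.00058288) = 0.96806.
Posterior mean = w·x̄ + (1−w)·μ₀ = 0.96806·367.16 + 0.031935·389.73 = 367.881. Posterior variance = 1/(0.0176690+0.00058288) = 54.7890, so SD = 7.402.

Posterior mean ≈ 367.881; posterior SD ≈ 7.402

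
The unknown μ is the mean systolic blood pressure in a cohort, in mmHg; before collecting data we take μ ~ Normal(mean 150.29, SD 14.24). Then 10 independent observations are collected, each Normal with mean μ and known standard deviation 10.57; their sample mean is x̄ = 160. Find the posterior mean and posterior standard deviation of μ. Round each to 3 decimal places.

Prior precision 1/τ₀² = 1/14.24² = 0.00493151; data precision n/σ² = 10/10.57² = 0.0895056.
Posterior precision = 0.00493151 + 0.0895056 = 0.0944371, giving posterior SD = 1/√0.0944371 = 3.254.
Posterior mean = (0.00493151·150.29 + 0.0895056·160) / 0.0944371 = 159.493.

Posterior mean ≈ 159.493; posterior SD ≈ 3.254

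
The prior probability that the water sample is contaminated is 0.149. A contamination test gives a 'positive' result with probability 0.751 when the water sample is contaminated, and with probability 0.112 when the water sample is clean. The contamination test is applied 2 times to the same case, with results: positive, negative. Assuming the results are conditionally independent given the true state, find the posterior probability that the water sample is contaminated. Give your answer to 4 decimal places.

Posterior P(H) ≈ 0.2477

With H the event that the water sample is contaminated, the joint likelihood of the observed sequence is P(data|H) = 0.751·0.249 = 0.18700 and P(data|¬H) = 0.112·0.888 = 0.099456.
Bayes: P(H|data) = 0.149·0.18700 / (0.149·0.18700 + 0.851·0.099456) = 0.027863/0.11250 = 0.2477.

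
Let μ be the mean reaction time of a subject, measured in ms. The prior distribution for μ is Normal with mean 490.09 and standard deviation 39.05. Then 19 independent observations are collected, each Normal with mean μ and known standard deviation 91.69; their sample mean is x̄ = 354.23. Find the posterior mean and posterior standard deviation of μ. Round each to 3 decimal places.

With known σ, the Normal prior is conjugate. Weight on the data is w = (n/σ²)/(n/σ² + 1/τ₀²) = 0.00226001/(0.00226001+0.00065578) = 0.77509.
Posterior mean = w·x̄ + (1−w)·μ₀ = 0.77509·354.23 + 0.22491·490.09 = 384.786. Posterior variance = 1/(0.00226001+0.00065578) = 342.961, so SD = 18.519.

Posterior mean ≈ 384.786; posterior SD ≈ 18.519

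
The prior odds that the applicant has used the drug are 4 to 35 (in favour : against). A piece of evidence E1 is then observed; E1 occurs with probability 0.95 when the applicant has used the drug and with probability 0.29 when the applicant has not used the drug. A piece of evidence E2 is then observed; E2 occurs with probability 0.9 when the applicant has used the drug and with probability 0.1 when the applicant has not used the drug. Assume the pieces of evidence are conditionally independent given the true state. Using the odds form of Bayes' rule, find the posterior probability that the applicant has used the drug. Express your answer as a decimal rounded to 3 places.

Prior odds = 4/35 = 0.11429.
Likelihood ratio for E1 = 0.95/0.29 = 3.2759.
Likelihood ratio for E2 = 0.9/0.1 = 9.0000.
Posterior odds = prior odds × LR₁ × LR₂ = 3.3695.
Posterior probability = odds/(1+odds) = 3.3695/4.3695 = 0.771.

Posterior probability ≈ 0.771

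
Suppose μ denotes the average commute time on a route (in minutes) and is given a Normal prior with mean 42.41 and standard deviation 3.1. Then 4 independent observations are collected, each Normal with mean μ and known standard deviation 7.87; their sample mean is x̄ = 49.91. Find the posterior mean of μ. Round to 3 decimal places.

Posterior mean ≈ 45.282

With known σ, the Normal prior is conjugate. Weight on the data is w = (n/σ²)/(n/σ² + 1/τ₀²) = 0.0645819/(0.0645819+0.104058) = 0.38296.
Posterior mean = w·x̄ + (1−w)·μ₀ = 0.38296·49.91 + 0.61704·42.41 = 45.282.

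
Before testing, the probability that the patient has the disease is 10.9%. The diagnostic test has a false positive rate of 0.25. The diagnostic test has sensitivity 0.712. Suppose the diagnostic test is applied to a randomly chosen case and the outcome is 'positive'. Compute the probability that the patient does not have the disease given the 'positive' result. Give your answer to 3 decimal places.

Let H be the event that the patient has the disease. P(H) = 0.109, so P(¬H) = 0.891. With E the 'positive' result, P(E|H) = 0.712 and P(E|¬H) = 0.25.
P(E) = 0.712·0.109 + 0.25·0.891 = 0.077608 + 0.22275 = 0.30036.
By Bayes' theorem, P(H|E) = 0.077608 / 0.30036 = 0.258. Hence P(¬H|E) = 1 − 0.258 = 0.742.

P(¬H | E) ≈ 0.742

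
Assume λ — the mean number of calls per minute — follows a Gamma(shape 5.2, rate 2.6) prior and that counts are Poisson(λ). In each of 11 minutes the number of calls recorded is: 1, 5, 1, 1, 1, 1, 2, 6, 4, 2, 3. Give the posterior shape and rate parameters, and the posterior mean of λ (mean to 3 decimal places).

Total count ∑xᵢ = 27 over n = 11 minutes.
Gamma is conjugate to the Poisson likelihood: posterior is Gamma(shape = 5.2+27 = 32.2, rate = 2.6+11 = 13.6).
Posterior mean = shape/rate = 32.2/13.6 = 2.368.

Posterior: Gamma(shape=32.2, rate=13.6); mean ≈ 2.368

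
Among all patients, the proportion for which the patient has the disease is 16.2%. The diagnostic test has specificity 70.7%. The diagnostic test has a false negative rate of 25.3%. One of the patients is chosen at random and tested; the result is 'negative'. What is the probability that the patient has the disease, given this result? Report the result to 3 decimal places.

P(H | E) ≈ 0.065

Let H be the event that the patient has the disease. P(H) = 0.162, so P(¬H) = 0.838. With E the 'negative' result, P(E|H) = 0.253 and P(E|¬H) = 0.707.
P(E) = 0.253·0.162 + 0.707·0.838 = 0.040986 + 0.59247 = 0.63345.
By Bayes' theorem, P(H|E) = 0.040986 / 0.63345 = 0.065.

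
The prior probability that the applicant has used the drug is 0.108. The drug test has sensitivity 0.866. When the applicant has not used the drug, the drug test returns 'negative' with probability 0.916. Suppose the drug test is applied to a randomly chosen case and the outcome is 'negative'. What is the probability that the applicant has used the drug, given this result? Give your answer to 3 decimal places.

Write H for 'the applicant has used the drug'. Prior odds H:¬H = 0.108/0.892 = 0.12108. For the 'negative' outcome, the likelihood ratio is 0.134/0.916 = 0.14629.
Posterior odds = 0.12108 × 0.14629 = 0.017712, so P(H|E) = 0.017712/(1+0.017712) = 0.017.

P(H | E) ≈ 0.017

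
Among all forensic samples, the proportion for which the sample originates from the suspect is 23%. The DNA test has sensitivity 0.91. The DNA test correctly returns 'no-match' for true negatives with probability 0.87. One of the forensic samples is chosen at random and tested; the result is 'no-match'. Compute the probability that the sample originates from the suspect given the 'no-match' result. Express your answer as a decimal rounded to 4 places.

Let H be the event that the sample originates from the suspect. P(H) = 0.23, so P(¬H) = 0.77. With E the 'no-match' result, P(E|H) = 0.09 and P(E|¬H) = 0.87.
P(E) = 0.09·0.23 + 0.87·0.77 = 0.020700 + 0.66990 = 0.69060.
By Bayes' theorem, P(H|E) = 0.020700 / 0.69060 = 0.0300.

P(H | E) ≈ 0.0300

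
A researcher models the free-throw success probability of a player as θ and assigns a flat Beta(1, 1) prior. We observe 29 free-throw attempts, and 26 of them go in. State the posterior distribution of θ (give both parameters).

Observing 26 successes and 3 failures updates Beta(1, 1) by adding the success and failure counts to the two shape parameters: α = 1+26 = 27, β = 1+3 = 4.

Posterior: Beta(27, 4)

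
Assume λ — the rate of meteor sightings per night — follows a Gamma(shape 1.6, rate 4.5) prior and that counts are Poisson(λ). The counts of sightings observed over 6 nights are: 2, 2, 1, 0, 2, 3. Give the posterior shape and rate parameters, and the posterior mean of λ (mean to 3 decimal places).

Total count ∑xᵢ = 10 over n = 6 nights.
Gamma is conjugate to the Poisson likelihood: posterior is Gamma(shape = 1.6+10 = 11.6, rate = 4.5+6 = 10.5).
E[λ | data] = 11.6/10.5 = 1.105.

Posterior: Gamma(shape=11.6, rate=10.5); mean ≈ 1.105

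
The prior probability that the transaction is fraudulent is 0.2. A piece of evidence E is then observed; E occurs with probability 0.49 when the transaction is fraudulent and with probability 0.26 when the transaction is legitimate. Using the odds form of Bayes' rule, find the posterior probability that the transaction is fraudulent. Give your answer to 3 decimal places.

Posterior probability ≈ 0.320

Prior odds = 0.2/(1−0.2) = 0.25000. In log-odds, ln(0.25000) = -1.3863.
Add log likelihood ratio: ln(1.8846) = 0.63372.
Posterior log-odds = -0.75257, so posterior odds = exp(-0.75257) = 0.47115. Converting, P(H|E) = 0.47115/1.4712 = 0.320.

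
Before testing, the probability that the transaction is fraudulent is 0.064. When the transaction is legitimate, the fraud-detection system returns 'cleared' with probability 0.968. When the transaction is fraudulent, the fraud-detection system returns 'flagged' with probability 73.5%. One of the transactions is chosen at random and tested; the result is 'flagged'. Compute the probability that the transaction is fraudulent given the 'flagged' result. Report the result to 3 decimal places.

Write H for 'the transaction is fraudulent'. Prior odds H:¬H = 0.064/0.936 = 0.068376. For the 'flagged' outcome, the likelihood ratio is 0.735/0.032 = 22.969.
Posterior odds = 0.068376 × 22.969 = 1.5705, so P(H|E) = 1.5705/(1+1.5705) = 0.611.

P(H | E) ≈ 0.611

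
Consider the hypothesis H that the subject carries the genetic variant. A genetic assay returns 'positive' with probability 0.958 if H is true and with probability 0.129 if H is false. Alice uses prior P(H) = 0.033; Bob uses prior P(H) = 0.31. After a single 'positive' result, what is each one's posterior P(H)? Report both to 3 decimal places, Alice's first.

P('+'|H) = 0.958, P('+'|¬H) = 0.129.
Alice: numerator 0.958·0.033 = 0.031614; evidence = 0.031614+0.129·0.967 = 0.15636; posterior = 0.202.
Bob: numerator 0.958·0.31 = 0.29698; evidence = 0.29698+0.129·0.69 = 0.38599; posterior = 0.769.

Alice: 0.202; Bob: 0.769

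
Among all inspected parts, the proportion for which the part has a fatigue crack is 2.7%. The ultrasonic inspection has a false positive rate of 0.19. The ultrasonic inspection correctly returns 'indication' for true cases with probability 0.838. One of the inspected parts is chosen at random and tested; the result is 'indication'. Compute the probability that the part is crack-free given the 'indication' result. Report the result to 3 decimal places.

Write H for 'the part has a fatigue crack'. Prior odds H:¬H = 0.027/0.973 = 0.027749. For the 'indication' outcome, the likelihood ratio is 0.838/0.19 = 4.4105.
Posterior odds = 0.027749 × 4.4105 = 0.12239, so P(H|E) = 0.12239/(1+0.12239) = 0.109. Then P(¬H|E) = 1 − 0.109 = 0.891.

P(¬H | E) ≈ 0.891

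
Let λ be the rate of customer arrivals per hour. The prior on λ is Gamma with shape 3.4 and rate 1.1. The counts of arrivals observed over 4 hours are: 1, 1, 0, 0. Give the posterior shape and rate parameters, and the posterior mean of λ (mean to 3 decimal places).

Posterior: Gamma(shape=5.4, rate=5.1); mean ≈ 1.059

Total count ∑xᵢ = 2 over n = 4 hours.
Gamma is conjugate to the Poisson likelihood: posterior is Gamma(shape = 3.4+2 = 5.4, rate = 1.1+4 = 5.1).
E[λ | data] = 5.4/5.1 = 1.059.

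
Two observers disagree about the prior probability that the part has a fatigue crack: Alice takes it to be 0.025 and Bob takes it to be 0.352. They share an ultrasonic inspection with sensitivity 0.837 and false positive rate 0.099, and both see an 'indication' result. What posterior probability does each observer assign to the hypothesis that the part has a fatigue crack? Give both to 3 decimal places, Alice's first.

Alice: 0.178; Bob: 0.821

P('+'|H) = 0.837, P('+'|¬H) = 0.099.
Alice: numerator 0.837·0.025 = 0.020925; evidence = 0.020925+0.099·0.975 = 0.11745; posterior = 0.178.
Bob: numerator 0.837·0.352 = 0.29462; evidence = 0.29462+0.099·0.648 = 0.35878; posterior = 0.821.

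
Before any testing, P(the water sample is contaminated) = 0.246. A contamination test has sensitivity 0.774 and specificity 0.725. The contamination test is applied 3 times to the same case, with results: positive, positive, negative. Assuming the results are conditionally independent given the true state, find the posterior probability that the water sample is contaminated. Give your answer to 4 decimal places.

With H the event that the water sample is contaminated, the joint likelihood of the observed sequence is P(data|H) = 0.774·0.774·0.226 = 0.13539 and P(data|¬H) = 0.275·0.275·0.725 = 0.054828.
Bayes: P(H|data) = 0.246·0.13539 / (0.246·0.13539 + 0.754·0.054828) = 0.033306/0.074647 = 0.4462.

Posterior P(H) ≈ 0.4462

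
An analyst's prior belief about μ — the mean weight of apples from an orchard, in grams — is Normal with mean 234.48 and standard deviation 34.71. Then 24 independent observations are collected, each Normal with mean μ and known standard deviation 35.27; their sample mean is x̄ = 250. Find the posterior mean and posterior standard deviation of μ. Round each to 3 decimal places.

Prior precision 1/τ₀² = 1/34.71² = 0.00083002; data precision n/σ² = 24/35.27² = 0.0192930.
Posterior precision = 0.00083002 + 0.0192930 = 0.0201230, giving posterior SD = 1/√0.0201230 = 7.049.
Posterior mean = (0.00083002·234.48 + 0.0192930·250) / 0.0201230 = 249.360.

Posterior mean ≈ 249.360; posterior SD ≈ 7.049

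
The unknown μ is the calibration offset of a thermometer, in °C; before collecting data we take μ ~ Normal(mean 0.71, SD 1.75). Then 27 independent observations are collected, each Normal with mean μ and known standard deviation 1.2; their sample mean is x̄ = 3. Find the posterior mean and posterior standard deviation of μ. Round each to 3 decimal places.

Posterior mean ≈ 2.961; posterior SD ≈ 0.229

Prior precision 1/τ₀² = 1/1.75² = 0.326531; data precision n/σ² = 27/1.2² = 18.7500.
Posterior precision = 0.326531 + 18.7500 = 19.0765, giving posterior SD = 1/√19.0765 = 0.229.
Posterior mean = (0.326531·0.71 + 18.7500·3) / 19.0765 = 2.961.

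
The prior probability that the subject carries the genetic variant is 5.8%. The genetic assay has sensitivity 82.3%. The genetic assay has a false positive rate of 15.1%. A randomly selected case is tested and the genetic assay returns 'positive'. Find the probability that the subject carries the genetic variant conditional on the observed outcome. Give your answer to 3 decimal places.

Write H for 'the subject carries the genetic variant'. Prior odds H:¬H = 0.058/0.942 = 0.061571. For the 'positive' outcome, the likelihood ratio is 0.823/0.151 = 5.4503.
Posterior odds = 0.061571 × 5.4503 = 0.33558, so P(H|E) = 0.33558/(1+0.33558) = 0.251.

P(H | E) ≈ 0.251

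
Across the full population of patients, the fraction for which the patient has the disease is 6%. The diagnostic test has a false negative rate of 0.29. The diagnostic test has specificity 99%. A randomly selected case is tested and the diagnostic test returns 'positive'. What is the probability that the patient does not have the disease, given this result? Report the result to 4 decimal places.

Write H for 'the patient has the disease'. Prior odds H:¬H = 0.06/0.94 = 0.063830. For the 'positive' outcome, the likelihood ratio is 0.71/0.01 = 71.000.
Posterior odds = 0.063830 × 71.000 = 4.5319, so P(H|E) = 4.5319/(1+4.5319) = 0.8192. Then P(¬H|E) = 1 − 0.8192 = 0.1808.

P(¬H | E) ≈ 0.1808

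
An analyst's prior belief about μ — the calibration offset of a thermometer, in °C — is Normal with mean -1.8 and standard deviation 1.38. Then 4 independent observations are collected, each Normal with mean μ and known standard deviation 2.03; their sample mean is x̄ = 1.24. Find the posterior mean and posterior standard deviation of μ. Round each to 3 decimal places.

With known σ, the Normal prior is conjugate. Weight on the data is w = (n/σ²)/(n/σ² + 1/τ₀²) = 0.970662/(0.970662+0.525100) = 0.64894.
Posterior mean = w·x̄ + (1−w)·μ₀ = 0.64894·1.24 + 0.35106·-1.8 = 0.173. Posterior variance = 1/(0.970662+0.525100) = 0.668556, so SD = 0.818.

Posterior mean ≈ 0.173; posterior SD ≈ 0.818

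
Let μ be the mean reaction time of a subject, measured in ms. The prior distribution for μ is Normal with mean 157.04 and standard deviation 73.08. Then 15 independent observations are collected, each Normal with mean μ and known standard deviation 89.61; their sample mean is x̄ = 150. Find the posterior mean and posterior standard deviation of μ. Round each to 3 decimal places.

Prior precision 1/τ₀² = 1/73.08² = 0.00018724; data precision n/σ² = 15/89.61² = 0.00186801.
Posterior precision = 0.00018724 + 0.00186801 = 0.00205525, giving posterior SD = 1/√0.00205525 = 22.058.
Posterior mean = (0.00018724·157.04 + 0.00186801·150) / 0.00205525 = 150.641.

Posterior mean ≈ 150.641; posterior SD ≈ 22.058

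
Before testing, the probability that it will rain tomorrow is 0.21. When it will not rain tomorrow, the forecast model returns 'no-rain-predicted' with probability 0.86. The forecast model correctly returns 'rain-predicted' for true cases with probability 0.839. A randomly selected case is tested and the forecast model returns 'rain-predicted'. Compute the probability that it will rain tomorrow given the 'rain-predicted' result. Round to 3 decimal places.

Let H be the event that it will rain tomorrow. P(H) = 0.21, so P(¬H) = 0.79. With E the 'rain-predicted' result, P(E|H) = 0.839 and P(E|¬H) = 0.14.
P(E) = 0.839·0.21 + 0.14·0.79 = 0.17619 + 0.11060 = 0.28679.
By Bayes' theorem, P(H|E) = 0.17619 / 0.28679 = 0.614.

P(H | E) ≈ 0.614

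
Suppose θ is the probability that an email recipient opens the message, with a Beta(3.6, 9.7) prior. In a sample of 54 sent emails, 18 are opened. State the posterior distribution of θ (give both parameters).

Observing 18 successes and 36 failures updates Beta(3.6, 9.7) by adding the success and failure counts to the two shape parameters: α = 3.6+18 = 21.6, β = 9.7+36 = 45.7.

Posterior: Beta(21.6, 45.7)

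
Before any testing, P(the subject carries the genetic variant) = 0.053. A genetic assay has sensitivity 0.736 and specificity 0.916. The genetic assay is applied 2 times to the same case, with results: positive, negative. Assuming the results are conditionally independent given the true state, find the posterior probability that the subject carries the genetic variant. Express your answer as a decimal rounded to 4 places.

Let H be the event that the subject carries the genetic variant; start with P(H) = 0.053. P('positive'|H) = 0.736, P('positive'|¬H) = 0.084.
Update on result 1 ('positive'): P(H) ← 0.736·0.0530 / (0.736·0.0530 + 0.084·0.9470) = 0.039008/0.11856 = 0.3290.
Update on result 2 ('negative'): P(H) ← 0.264·0.3290 / (0.264·0.3290 + 0.916·0.6710) = 0.086863/0.70148 = 0.1238.

Posterior P(H) ≈ 0.1238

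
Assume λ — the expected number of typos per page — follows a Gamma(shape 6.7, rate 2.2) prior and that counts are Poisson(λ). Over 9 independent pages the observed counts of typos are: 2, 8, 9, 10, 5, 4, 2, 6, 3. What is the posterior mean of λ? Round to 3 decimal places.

The Poisson likelihood adds the total count to the shape and the number of exposure periods to the rate. Here ∑xᵢ = 49 and n = 9, so shape 6.7→55.7 and rate 2.2→11.2.
Posterior mean = shape/rate = 55.7/11.2 = 4.973.

Posterior mean ≈ 4.973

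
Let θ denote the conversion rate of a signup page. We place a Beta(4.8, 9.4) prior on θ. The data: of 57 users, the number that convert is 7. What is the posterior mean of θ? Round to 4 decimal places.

The binomial likelihood is conjugate to the Beta prior: with 7 successes and 50 failures, the posterior is Beta(4.8+7, 9.4+50) = Beta(11.8, 59.4).
Posterior mean = α/(α+β) = 11.8/71.2 = 0.1657.

Posterior mean ≈ 0.1657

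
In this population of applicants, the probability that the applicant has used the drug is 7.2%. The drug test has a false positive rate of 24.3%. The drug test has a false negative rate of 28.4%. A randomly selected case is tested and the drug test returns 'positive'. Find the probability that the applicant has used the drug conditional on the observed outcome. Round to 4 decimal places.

Let H be the event that the applicant has used the drug. P(H) = 0.072, so P(¬H) = 0.928. With E the 'positive' result, P(E|H) = 0.716 and P(E|¬H) = 0.243.
P(E) = 0.716·0.072 + 0.243·0.928 = 0.051552 + 0.22550 = 0.27706.
By Bayes' theorem, P(H|E) = 0.051552 / 0.27706 = 0.1861.

P(H | E) ≈ 0.1861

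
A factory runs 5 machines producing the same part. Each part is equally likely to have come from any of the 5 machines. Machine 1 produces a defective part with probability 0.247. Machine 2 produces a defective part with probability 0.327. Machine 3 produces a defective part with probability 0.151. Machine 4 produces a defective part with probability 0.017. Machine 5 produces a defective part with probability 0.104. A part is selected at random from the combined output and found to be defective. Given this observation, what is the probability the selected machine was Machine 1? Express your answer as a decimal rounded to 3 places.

Posterior probability ≈ 0.292

P(defective|M1) = 0.247; P(defective|M2) = 0.327; P(defective|M3) = 0.151; P(defective|M4) = 0.017; P(defective|M5) = 0.104.
Prior × likelihood for each source: 0.2·0.247=0.04940, 0.2·0.327=0.06540, 0.2·0.151=0.03020, 0.2·0.017=0.003400, 0.2·0.104=0.02080. Summing gives P(defective) = 0.16920.
P(Machine 1 | defective) = 0.04940 / 0.16920 = 0.292.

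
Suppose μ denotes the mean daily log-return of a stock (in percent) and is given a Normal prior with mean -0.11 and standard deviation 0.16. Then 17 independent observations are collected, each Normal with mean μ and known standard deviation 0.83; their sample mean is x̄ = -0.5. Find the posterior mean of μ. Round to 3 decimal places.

Prior precision 1/τ₀² = 1/0.16² = 39.0625; data precision n/σ² = 17/0.83² = 24.6770.
Posterior precision = 39.0625 + 24.6770 = 63.7395.
Posterior mean = (39.0625·-0.11 + 24.6770·-0.5) / 63.7395 = -0.261.

Posterior mean ≈ -0.261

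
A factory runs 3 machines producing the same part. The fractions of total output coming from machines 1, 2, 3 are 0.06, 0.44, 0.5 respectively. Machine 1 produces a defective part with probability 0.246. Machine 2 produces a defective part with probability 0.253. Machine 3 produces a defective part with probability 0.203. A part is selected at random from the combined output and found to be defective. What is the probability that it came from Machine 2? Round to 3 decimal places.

Tabulate prior·likelihood by source: [1] prior 0.06, lik 0.246, product 0.01476; [2] prior 0.44, lik 0.253, product 0.1113; [3] prior 0.5, lik 0.203, product 0.1015.
Normalizing constant = 0.22758; the posterior for Machine 2 is its product over the sum, 0.1113/0.22758 = 0.489.

Posterior probability ≈ 0.489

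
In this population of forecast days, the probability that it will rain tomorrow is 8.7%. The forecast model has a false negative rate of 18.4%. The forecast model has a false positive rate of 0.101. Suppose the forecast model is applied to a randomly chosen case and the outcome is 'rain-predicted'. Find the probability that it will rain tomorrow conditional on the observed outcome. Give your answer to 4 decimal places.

P(H | E) ≈ 0.4350

Let H be the event that it will rain tomorrow. P(H) = 0.087, so P(¬H) = 0.913. With E the 'rain-predicted' result, P(E|H) = 0.816 and P(E|¬H) = 0.101.
P(E) = 0.816·0.087 + 0.101·0.913 = 0.070992 + 0.092213 = 0.16320.
By Bayes' theorem, P(H|E) = 0.070992 / 0.16320 = 0.4350.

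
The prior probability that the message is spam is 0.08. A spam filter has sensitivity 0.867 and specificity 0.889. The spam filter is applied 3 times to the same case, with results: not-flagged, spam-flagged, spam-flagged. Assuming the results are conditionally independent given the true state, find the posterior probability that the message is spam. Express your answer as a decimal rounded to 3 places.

With H the event that the message is spam, the joint likelihood of the observed sequence is P(data|H) = 0.133·0.867·0.867 = 0.099975 and P(data|¬H) = 0.889·0.111·0.111 = 0.010953.
Bayes: P(H|data) = 0.08·0.099975 / (0.08·0.099975 + 0.92·0.010953) = 0.0079980/0.018075 = 0.4425.

Posterior P(H) ≈ 0.442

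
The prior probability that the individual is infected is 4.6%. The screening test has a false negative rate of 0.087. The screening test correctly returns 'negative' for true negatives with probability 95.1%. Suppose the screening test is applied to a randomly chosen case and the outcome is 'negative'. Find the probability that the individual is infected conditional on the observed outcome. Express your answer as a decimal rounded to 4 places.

P(H | E) ≈ 0.0044

Let H be the event that the individual is infected. P(H) = 0.046, so P(¬H) = 0.954. With E the 'negative' result, P(E|H) = 0.087 and P(E|¬H) = 0.951.
P(E) = 0.087·0.046 + 0.951·0.954 = 0.0040020 + 0.90725 = 0.91126.
By Bayes' theorem, P(H|E) = 0.0040020 / 0.91126 = 0.0044.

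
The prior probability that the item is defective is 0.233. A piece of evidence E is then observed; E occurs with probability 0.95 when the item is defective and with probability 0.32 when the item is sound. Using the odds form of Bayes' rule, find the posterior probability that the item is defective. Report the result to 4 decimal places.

Posterior probability ≈ 0.4742

Prior odds = 0.233/(1−0.233) = 0.30378.
Likelihood ratio for E = 0.95/0.32 = 2.9688.
Posterior odds = prior odds × LR = 0.90185.
Posterior probability = odds/(1+odds) = 0.90185/1.9018 = 0.4742.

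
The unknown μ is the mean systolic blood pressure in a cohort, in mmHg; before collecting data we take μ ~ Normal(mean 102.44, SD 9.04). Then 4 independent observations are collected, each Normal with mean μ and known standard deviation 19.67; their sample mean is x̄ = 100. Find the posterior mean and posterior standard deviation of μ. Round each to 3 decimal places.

Posterior mean ≈ 101.323; posterior SD ≈ 6.656

With known σ, the Normal prior is conjugate. Weight on the data is w = (n/σ²)/(n/σ² + 1/τ₀²) = 0.0103384/(0.0103384+0.0122367) = 0.45796.
Posterior mean = w·x̄ + (1−w)·μ₀ = 0.45796·100 + 0.54204·102.44 = 101.323. Posterior variance = 1/(0.0103384+0.0122367) = 44.2968, so SD = 6.656.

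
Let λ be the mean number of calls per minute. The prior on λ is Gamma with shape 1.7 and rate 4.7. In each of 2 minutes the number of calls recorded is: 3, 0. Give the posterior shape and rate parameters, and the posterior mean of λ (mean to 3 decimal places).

The Poisson likelihood adds the total count to the shape and the number of exposure periods to the rate. Here ∑xᵢ = 3 and n = 2, so shape 1.7→4.7 and rate 4.7→6.7.
Posterior mean = shape/rate = 4.7/6.7 = 0.701.

Posterior: Gamma(shape=4.7, rate=6.7); mean ≈ 0.701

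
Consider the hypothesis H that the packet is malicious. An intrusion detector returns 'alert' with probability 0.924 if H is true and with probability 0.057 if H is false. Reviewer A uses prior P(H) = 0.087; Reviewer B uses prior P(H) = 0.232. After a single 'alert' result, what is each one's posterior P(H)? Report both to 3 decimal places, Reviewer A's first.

Reviewer A: 0.607; Reviewer B: 0.830

The likelihood ratio for an 'alert' result is 0.924/0.057 = 16.211.
Reviewer A: prior odds 0.087/0.913 = 0.095290; posterior odds 1.5447; posterior probability 0.607.
Reviewer B: prior odds 0.232/0.768 = 0.30208; posterior odds 4.8969; posterior probability 0.830.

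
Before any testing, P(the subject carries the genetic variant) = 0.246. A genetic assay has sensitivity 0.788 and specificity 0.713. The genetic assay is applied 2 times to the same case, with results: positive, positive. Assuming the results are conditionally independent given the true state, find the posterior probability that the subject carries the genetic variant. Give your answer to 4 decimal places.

Let H be the event that the subject carries the genetic variant; start with P(H) = 0.246. P('positive'|H) = 0.788, P('positive'|¬H) = 0.287.
Update on result 1 ('positive'): P(H) ← 0.788·0.2460 / (0.788·0.2460 + 0.287·0.7540) = 0.19385/0.41025 = 0.4725.
Update on result 2 ('positive'): P(H) ← 0.788·0.4725 / (0.788·0.4725 + 0.287·0.5275) = 0.37234/0.52373 = 0.7109.

Posterior P(H) ≈ 0.7109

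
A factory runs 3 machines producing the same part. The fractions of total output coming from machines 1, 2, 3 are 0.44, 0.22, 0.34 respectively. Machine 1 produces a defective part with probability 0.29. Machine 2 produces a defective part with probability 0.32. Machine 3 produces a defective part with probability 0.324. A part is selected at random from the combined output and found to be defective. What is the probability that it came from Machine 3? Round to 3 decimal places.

Tabulate prior·likelihood by source: [1] prior 0.44, lik 0.29, product 0.1276; [2] prior 0.22, lik 0.32, product 0.07040; [3] prior 0.34, lik 0.324, product 0.1102.
Normalizing constant = 0.30816; the posterior for Machine 3 is its product over the sum, 0.1102/0.30816 = 0.357.

Posterior probability ≈ 0.357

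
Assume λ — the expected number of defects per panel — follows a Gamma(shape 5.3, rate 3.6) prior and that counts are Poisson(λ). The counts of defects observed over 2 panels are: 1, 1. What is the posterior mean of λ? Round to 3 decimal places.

Posterior mean ≈ 1.304

The Poisson likelihood adds the total count to the shape and the number of exposure periods to the rate. Here ∑xᵢ = 2 and n = 2, so shape 5.3→7.3 and rate 3.6→5.6.
Posterior mean = shape/rate = 7.3/5.6 = 1.304.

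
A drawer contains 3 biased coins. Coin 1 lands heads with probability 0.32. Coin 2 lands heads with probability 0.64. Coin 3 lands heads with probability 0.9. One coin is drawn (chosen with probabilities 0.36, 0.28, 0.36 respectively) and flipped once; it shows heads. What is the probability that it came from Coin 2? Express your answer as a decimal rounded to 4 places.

Posterior probability ≈ 0.2898

P(heads|C1) = 0.32; P(heads|C2) = 0.64; P(heads|C3) = 0.9.
Prior × likelihood for each source: 0.36·0.32=0.1152, 0.28·0.64=0.1792, 0.36·0.9=0.3240. Summing gives P(heads) = 0.61840.
P(Coin 2 | heads) = 0.1792 / 0.61840 = 0.2898.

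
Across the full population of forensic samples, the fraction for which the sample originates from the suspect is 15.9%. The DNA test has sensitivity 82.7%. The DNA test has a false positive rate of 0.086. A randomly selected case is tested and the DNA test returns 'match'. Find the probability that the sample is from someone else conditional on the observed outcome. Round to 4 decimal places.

Let H be the event that the sample originates from the suspect. P(H) = 0.159, so P(¬H) = 0.841. With E the 'match' result, P(E|H) = 0.827 and P(E|¬H) = 0.086.
P(E) = 0.827·0.159 + 0.086·0.841 = 0.13149 + 0.072326 = 0.20382.
By Bayes' theorem, P(H|E) = 0.13149 / 0.20382 = 0.6451. Hence P(¬H|E) = 1 − 0.6451 = 0.3549.

P(¬H | E) ≈ 0.3549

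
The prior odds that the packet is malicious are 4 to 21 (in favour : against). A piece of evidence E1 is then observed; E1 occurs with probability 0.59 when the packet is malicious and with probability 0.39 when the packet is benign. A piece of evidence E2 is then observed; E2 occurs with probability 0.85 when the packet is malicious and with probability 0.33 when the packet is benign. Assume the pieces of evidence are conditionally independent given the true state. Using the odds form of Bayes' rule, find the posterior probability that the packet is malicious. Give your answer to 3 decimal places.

Prior odds = 4/21 = 0.19048. In log-odds, ln(0.19048) = -1.6582.
Add log likelihood ratios: ln(1.5128) + ln(2.5758) = 1.3601.
Posterior log-odds = -0.29811, so posterior odds = exp(-0.29811) = 0.74222. Converting, P(H|E) = 0.74222/1.7422 = 0.426.

Posterior probability ≈ 0.426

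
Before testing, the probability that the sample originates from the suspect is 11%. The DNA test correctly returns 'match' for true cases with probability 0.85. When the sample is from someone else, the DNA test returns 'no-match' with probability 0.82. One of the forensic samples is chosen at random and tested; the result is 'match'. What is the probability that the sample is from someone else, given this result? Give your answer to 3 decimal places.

P(¬H | E) ≈ 0.631

Let H be the event that the sample originates from the suspect. P(H) = 0.11, so P(¬H) = 0.89. With E the 'match' result, P(E|H) = 0.85 and P(E|¬H) = 0.18.
P(E) = 0.85·0.11 + 0.18·0.89 = 0.093500 + 0.16020 = 0.25370.
By Bayes' theorem, P(H|E) = 0.093500 / 0.25370 = 0.369. Hence P(¬H|E) = 1 − 0.369 = 0.631.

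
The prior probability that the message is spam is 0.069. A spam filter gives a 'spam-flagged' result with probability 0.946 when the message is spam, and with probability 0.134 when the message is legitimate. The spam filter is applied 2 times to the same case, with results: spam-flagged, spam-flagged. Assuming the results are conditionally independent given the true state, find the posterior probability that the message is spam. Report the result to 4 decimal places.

Let H be the event that the message is spam; start with P(H) = 0.069. P('spam-flagged'|H) = 0.946, P('spam-flagged'|¬H) = 0.134.
Update on result 1 ('spam-flagged'): P(H) ← 0.946·0.0690 / (0.946·0.0690 + 0.134·0.9310) = 0.065274/0.19003 = 0.3435.
Update on result 2 ('spam-flagged'): P(H) ← 0.946·0.3435 / (0.946·0.3435 + 0.134·0.6565) = 0.32495/0.41292 = 0.7870.

Posterior P(H) ≈ 0.7870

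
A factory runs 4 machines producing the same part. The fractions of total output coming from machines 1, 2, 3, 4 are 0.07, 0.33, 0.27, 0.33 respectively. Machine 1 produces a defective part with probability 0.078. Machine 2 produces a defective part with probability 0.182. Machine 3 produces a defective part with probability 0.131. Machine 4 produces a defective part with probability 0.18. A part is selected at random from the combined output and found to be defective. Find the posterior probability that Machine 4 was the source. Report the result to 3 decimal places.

Posterior probability ≈ 0.371

Tabulate prior·likelihood by source: [1] prior 0.07, lik 0.078, product 0.005460; [2] prior 0.33, lik 0.182, product 0.06006; [3] prior 0.27, lik 0.131, product 0.03537; [4] prior 0.33, lik 0.18, product 0.05940.
Normalizing constant = 0.16029; the posterior for Machine 4 is its product over the sum, 0.05940/0.16029 = 0.371.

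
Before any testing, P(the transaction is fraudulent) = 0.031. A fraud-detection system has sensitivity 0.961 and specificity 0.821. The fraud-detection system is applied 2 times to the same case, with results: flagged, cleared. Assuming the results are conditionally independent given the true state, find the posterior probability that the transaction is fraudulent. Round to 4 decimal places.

Posterior P(H) ≈ 0.0081

With H the event that the transaction is fraudulent, the joint likelihood of the observed sequence is P(data|H) = 0.961·0.039 = 0.037479 and P(data|¬H) = 0.179·0.821 = 0.14696.
Bayes: P(H|data) = 0.031·0.037479 / (0.031·0.037479 + 0.969·0.14696) = 0.0011618/0.14357 = 0.0081.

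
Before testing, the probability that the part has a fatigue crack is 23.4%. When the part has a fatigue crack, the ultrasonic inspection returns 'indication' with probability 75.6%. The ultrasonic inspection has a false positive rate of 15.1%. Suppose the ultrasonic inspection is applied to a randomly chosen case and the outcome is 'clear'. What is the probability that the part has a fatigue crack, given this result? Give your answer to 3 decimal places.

P(H | E) ≈ 0.081

Write H for 'the part has a fatigue crack'. Prior odds H:¬H = 0.234/0.766 = 0.30548. For the 'clear' outcome, the likelihood ratio is 0.244/0.849 = 0.28740.
Posterior odds = 0.30548 × 0.28740 = 0.087795, so P(H|E) = 0.087795/(1+0.087795) = 0.081.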